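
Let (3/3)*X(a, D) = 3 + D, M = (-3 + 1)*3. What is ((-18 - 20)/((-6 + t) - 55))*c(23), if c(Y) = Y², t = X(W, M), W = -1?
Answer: 10051/32 ≈ 314.09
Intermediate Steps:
M = -6 (M = -2*3 = -6)
X(a, D) = 3 + D
t = -3 (t = 3 - 6 = -3)
((-18 - 20)/((-6 + t) - 55))*c(23) = ((-18 - 20)/((-6 - 3) - 55))*23² = -38/(-9 - 55)*529 = -38/(-64)*529 = -38*(-1/64)*529 = (19/32)*529 = 10051/32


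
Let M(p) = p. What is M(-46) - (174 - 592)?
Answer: 372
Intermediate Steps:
M(-46) - (174 - 592) = -46 - (174 - 592) = -46 - 1*(-418) = -46 + 418 = 372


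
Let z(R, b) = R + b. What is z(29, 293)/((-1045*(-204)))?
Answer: 161/106590 ≈ 0.0015105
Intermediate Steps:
z(29, 293)/((-1045*(-204))) = (29 + 293)/((-1045*(-204))) = 322/213180 = 322*(1/213180) = 161/106590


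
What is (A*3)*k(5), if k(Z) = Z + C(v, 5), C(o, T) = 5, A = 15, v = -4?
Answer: 450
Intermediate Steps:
k(Z) = 5 + Z (k(Z) = Z + 5 = 5 + Z)
(A*3)*k(5) = (15*3)*(5 + 5) = 45*10 = 450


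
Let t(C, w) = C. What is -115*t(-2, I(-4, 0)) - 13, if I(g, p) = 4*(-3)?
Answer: 217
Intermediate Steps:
I(g, p) = -12
-115*t(-2, I(-4, 0)) - 13 = -115*(-2) - 13 = 230 - 13 = 217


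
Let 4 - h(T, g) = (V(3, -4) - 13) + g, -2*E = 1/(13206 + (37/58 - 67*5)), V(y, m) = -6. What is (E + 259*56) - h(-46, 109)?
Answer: 10892237421/746555 ≈ 14590.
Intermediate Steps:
E = -29/746555 (E = -1/(2*(13206 + (37/58 - 67*5))) = -1/(2*(13206 + (37*(1/58) - 335))) = -1/(2*(13206 + (37/58 - 335))) = -1/(2*(13206 - 19393/58)) = -1/(2*746555/58) = -½*58/746555 = -29/746555 ≈ -3.8845e-5)
h(T, g) = 23 - g (h(T, g) = 4 - ((-6 - 13) + g) = 4 - (-19 + g) = 4 + (19 - g) = 23 - g)
(E + 259*56) - h(-46, 109) = (-29/746555 + 259*56) - (23 - 1*109) = (-29/746555 + 14504) - (23 - 109) = 10828033691/746555 - 1*(-86) = 10828033691/746555 + 86 = 10892237421/746555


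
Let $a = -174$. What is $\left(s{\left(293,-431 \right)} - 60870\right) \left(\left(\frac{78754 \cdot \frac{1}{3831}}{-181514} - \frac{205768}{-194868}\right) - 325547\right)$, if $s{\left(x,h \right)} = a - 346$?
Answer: $\frac{112839586999071007449640}{5646138998013} \approx 1.9985 \cdot 10^{10}$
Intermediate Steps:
$s{\left(x,h \right)} = -520$ ($s{\left(x,h \right)} = -174 - 346 = -520$)
$\left(s{\left(293,-431 \right)} - 60870\right) \left(\left(\frac{78754 \cdot \frac{1}{3831}}{-181514} - \frac{205768}{-194868}\right) - 325547\right) = \left(-520 - 60870\right) \left(\left(\frac{78754 \cdot \frac{1}{3831}}{-181514} - \frac{205768}{-194868}\right) - 325547\right) = - 61390 \left(\left(78754 \cdot \frac{1}{3831} \left(- \frac{1}{181514}\right) - - \frac{51442}{48717}\right) - 325547\right) = - 61390 \left(\left(\frac{78754}{3831} \left(- \frac{1}{181514}\right) + \frac{51442}{48717}\right) - 325547\right) = - 61390 \left(\left(- \frac{39377}{347690067} + \frac{51442}{48717}\right) - 325547\right) = - 61390 \left(\frac{5961318032435}{5646138998013} - 325547\right) = \left(-61390\right) \left(- \frac{1838077651068105676}{5646138998013}\right) = \frac{112839586999071007449640}{5646138998013}$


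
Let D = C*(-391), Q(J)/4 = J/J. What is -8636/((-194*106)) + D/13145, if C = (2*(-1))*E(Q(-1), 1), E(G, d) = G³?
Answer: 285676823/67578445 ≈ 4.2273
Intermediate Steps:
Q(J) = 4 (Q(J) = 4*(J/J) = 4*1 = 4)
C = -128 (C = (2*(-1))*4³ = -2*64 = -128)
D = 50048 (D = -128*(-391) = 50048)
-8636/((-194*106)) + D/13145 = -8636/((-194*106)) + 50048/13145 = -8636/(-20564) + 50048*(1/13145) = -8636*(-1/20564) + 50048/13145 = 2159/5141 + 50048/13145 = 285676823/67578445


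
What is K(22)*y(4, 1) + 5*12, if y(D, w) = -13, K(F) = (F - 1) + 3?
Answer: -252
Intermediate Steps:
K(F) = 2 + F (K(F) = (-1 + F) + 3 = 2 + F)
K(22)*y(4, 1) + 5*12 = (2 + 22)*(-13) + 5*12 = 24*(-13) + 60 = -312 + 60 = -252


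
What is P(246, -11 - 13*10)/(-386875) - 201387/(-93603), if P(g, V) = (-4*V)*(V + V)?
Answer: 30932988523/12070886875 ≈ 2.5626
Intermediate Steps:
P(g, V) = -8*V² (P(g, V) = (-4*V)*(2*V) = -8*V²)
P(246, -11 - 13*10)/(-386875) - 201387/(-93603) = -8*(-11 - 13*10)²/(-386875) - 201387/(-93603) = -8*(-11 - 130)²*(-1/386875) - 201387*(-1/93603) = -8*(-141)²*(-1/386875) + 67129/31201 = -8*19881*(-1/386875) + 67129/31201 = -159048*(-1/386875) + 67129/31201 = 159048/386875 + 67129/31201 = 30932988523/12070886875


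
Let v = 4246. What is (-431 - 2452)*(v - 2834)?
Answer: -4070796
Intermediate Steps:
(-431 - 2452)*(v - 2834) = (-431 - 2452)*(4246 - 2834) = -2883*1412 = -4070796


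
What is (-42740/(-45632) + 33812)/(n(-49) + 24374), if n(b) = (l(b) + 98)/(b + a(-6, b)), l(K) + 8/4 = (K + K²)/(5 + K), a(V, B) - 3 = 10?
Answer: 1414372597/1019498736 ≈ 1.3873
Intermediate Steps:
a(V, B) = 13 (a(V, B) = 3 + 10 = 13)
l(K) = -2 + (K + K²)/(5 + K)
n(b) = (98 + (-10 + b² - b)/(5 + b))/(13 + b) (n(b) = ((-10 + b² - b)/(5 + b) + 98)/(b + 13) = (98 + (-10 + b² - b)/(5 + b))/(13 + b))
(-42740/(-45632) + 33812)/(n(-49) + 24374) = (-42740/(-45632) + 33812)/((480 + (-49)² + 97*(-49))/((5 - 49)*(13 - 49)) + 24374) = (-42740*(-1/45632) + 33812)/((480 + 2401 - 4753)/(-44*(-36)) + 24374) = (10685/11408 + 33812)/(-1/44*(-1/36)*(-1872) + 24374) = 385737981/(11408*(-13/11 + 24374)) = 385737981/(11408*(268101/11)) = (385737981/11408)*(11/268101) = 1414372597/1019498736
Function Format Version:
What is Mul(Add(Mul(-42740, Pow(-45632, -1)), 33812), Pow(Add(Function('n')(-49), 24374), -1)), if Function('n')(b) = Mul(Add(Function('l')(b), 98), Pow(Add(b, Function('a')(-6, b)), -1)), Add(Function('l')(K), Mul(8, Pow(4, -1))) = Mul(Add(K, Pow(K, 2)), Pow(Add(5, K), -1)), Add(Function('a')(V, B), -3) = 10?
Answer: Rational(1414372597, 1019498736) ≈ 1.3873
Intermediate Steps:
Function('a')(V, B) = 13 (Function('a')(V, B) = Add(3, 10) = 13)
Function('l')(K) = Add(-2, Mul(Pow(Add(5, K), -1), Add(K, Pow(K, 2)))) (Function('l')(K) = Add(-2, Mul(Add(K, Pow(K, 2)), Pow(Add(5, K), -1))) = Add(-2, Mul(Pow(Add(5, K), -1), Add(K, Pow(K, 2)))))
Function('n')(b) = Mul(Pow(Add(13, b), -1), Add(98, Mul(Pow(Add(5, b), -1), Add(-10, Pow(b, 2), Mul(-1, b))))) (Function('n')(b) = Mul(Add(Mul(Pow(Add(5, b), -1), Add(-10, Pow(b, 2), Mul(-1, b))), 98), Pow(Add(b, 13), -1)) = Mul(Add(98, Mul(Pow(Add(5, b), -1), Add(-10, Pow(b, 2), Mul(-1, b)))), Pow(Add(13, b), -1)) = Mul(Pow(Add(13, b), -1), Add(98, Mul(Pow(Add(5, b), -1), Add(-10, Pow(b, 2), Mul(-1, b))))))
Mul(Add(Mul(-42740, Pow(-45632, -1)), 33812), Pow(Add(Function('n')(-49), 24374), -1)) = Mul(Add(Mul(-42740, Pow(-45632, -1)), 33812), Pow(Add(Mul(Pow(Add(5, -49), -1), Pow(Add(13, -49), -1), Add(480, Pow(-49, 2), Mul(97, -49))), 24374), -1)) = Mul(Add(Mul(-42740, Rational(-1, 45632)), 33812), Pow(Add(Mul(Pow(-44, -1), Pow(-36, -1), Add(480, 2401, -4753)), 24374), -1)) = Mul(Add(Rational(10685, 11408), 33812), Pow(Add(Mul(Rational(-1, 44), Rational(-1, 36), -1872), 24374), -1)) = Mul(Rational(385737981, 11408), Pow(Add(Rational(-13, 11), 24374), -1)) = Mul(Rational(385737981, 11408), Pow(Rational(268101, 11), -1)) = Mul(Rational(385737981, 11408), Rational(11, 268101)) = Rational(1414372597, 1019498736)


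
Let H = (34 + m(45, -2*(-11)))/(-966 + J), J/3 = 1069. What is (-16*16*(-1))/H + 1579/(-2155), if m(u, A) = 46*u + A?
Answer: 616478963/2290765 ≈ 269.11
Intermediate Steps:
J = 3207 (J = 3*1069 = 3207)
m(u, A) = A + 46*u
H = 2126/2241 (H = (34 + (-2*(-11) + 46*45))/(-966 + 3207) = (34 + (22 + 2070))/2241 = (34 + 2092)*(1/2241) = 2126*(1/2241) = 2126/2241 ≈ 0.94868)
(-16*16*(-1))/H + 1579/(-2155) = (-16*16*(-1))/(2126/2241) + 1579/(-2155) = -256*(-1)*(2241/2126) + 1579*(-1/2155) = 256*(2241/2126) - 1579/2155 = 286848/1063 - 1579/2155 = 616478963/2290765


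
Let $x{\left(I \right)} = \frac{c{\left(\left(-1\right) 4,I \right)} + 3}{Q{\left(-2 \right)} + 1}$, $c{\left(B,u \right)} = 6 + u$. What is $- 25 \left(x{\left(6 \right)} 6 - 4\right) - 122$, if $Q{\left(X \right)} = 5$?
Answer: $-397$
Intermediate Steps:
$x{\left(I \right)} = \frac{3}{2} + \frac{I}{6}$ ($x{\left(I \right)} = \frac{\left(6 + I\right) + 3}{5 + 1} = \frac{9 + I}{6} = \left(9 + I\right) \frac{1}{6} = \frac{3}{2} + \frac{I}{6}$)
$- 25 \left(x{\left(6 \right)} 6 - 4\right) - 122 = - 25 \left(\left(\frac{3}{2} + \frac{1}{6} \cdot 6\right) 6 - 4\right) - 122 = - 25 \left(\left(\frac{3}{2} + 1\right) 6 - 4\right) - 122 = - 25 \left(\frac{5}{2} \cdot 6 - 4\right) - 122 = - 25 \left(15 - 4\right) - 122 = \left(-25\right) 11 - 122 = -275 - 122 = -397$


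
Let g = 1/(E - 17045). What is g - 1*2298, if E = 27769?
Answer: -24643751/10724 ≈ -2298.0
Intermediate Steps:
g = 1/10724 (g = 1/(27769 - 17045) = 1/10724 ≈ 9.3249e-5)
g - 1*2298 = 1/10724 - 1*2298 = 1/10724 - 2298 = -24643751/10724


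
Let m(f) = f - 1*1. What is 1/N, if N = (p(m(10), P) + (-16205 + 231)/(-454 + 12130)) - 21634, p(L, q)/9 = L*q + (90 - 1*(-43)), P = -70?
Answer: -834/21774379 ≈ -3.8302e-5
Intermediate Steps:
m(f) = -1 + f (m(f) = f - 1 = -1 + f)
p(L, q) = 1197 + 9*L*q (p(L, q) = 9*(L*q + (90 - 1*(-43))) = 9*(L*q + (90 + 43)) = 9*(L*q + 133) = 9*(133 + L*q) = 1197 + 9*L*q)
N = -21774379/834 (N = ((1197 + 9*(-1 + 10)*(-70)) + (-16205 + 231)/(-454 + 12130)) - 21634 = ((1197 + 9*9*(-70)) - 15974/11676) - 21634 = ((1197 - 5670) - 15974*1/11676) - 21634 = (-4473 - 1141/834) - 21634 = -3731623/834 - 21634 = -21774379/834 ≈ -26108.)
1/N = 1/(-21774379/834) = -834/21774379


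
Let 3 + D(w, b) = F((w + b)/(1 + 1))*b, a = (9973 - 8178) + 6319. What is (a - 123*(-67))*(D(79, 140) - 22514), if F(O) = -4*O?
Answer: -1371154135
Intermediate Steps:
a = 8114 (a = 1795 + 6319 = 8114)
D(w, b) = -3 + b*(-2*b - 2*w) (D(w, b) = -3 + (-4*(w + b)/(1 + 1))*b = -3 + (-4*(b + w)/2)*b = -3 + (-4*(b/2 + w/2))*b = -3 + (-2*b - 2*w)*b = -3 + b*(-2*b - 2*w))
(a - 123*(-67))*(D(79, 140) - 22514) = (8114 - 123*(-67))*((-3 - 2*140*(140 + 79)) - 22514) = (8114 + 8241)*((-3 - 2*140*219) - 22514) = 16355*((-3 - 61320) - 22514) = 16355*(-61323 - 22514) = 16355*(-83837) = -1371154135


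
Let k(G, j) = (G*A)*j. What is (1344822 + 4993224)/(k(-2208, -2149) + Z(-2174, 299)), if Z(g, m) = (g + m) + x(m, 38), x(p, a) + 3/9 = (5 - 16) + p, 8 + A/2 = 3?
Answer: -9507069/71177261 ≈ -0.13357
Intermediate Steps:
A = -10 (A = -16 + 2*3 = -16 + 6 = -10)
k(G, j) = -10*G*j (k(G, j) = (G*(-10))*j = (-10*G)*j = -10*G*j)
x(p, a) = -34/3 + p (x(p, a) = -⅓ + ((5 - 16) + p) = -⅓ + (-11 + p) = -34/3 + p)
Z(g, m) = -34/3 + g + 2*m (Z(g, m) = (g + m) + (-34/3 + m) = -34/3 + g + 2*m)
(1344822 + 4993224)/(k(-2208, -2149) + Z(-2174, 299)) = (1344822 + 4993224)/(-10*(-2208)*(-2149) + (-34/3 - 2174 + 2*299)) = 6338046/(-47449920 + (-34/3 - 2174 + 598)) = 6338046/(-47449920 - 4762/3) = 6338046/(-142354522/3) = 6338046*(-3/142354522) = -9507069/71177261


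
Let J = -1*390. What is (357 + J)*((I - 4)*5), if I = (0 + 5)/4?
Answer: 1815/4 ≈ 453.75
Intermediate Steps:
I = 5/4 (I = 5*(¼) = 5/4 ≈ 1.2500)
J = -390
(357 + J)*((I - 4)*5) = (357 - 390)*((5/4 - 4)*5) = -(-363)*5/4 = -33*(-55/4) = 1815/4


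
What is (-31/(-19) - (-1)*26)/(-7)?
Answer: -75/19 ≈ -3.9474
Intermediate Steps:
(-31/(-19) - (-1)*26)/(-7) = -(-31*(-1/19) - 1*(-26))/7 = -(31/19 + 26)/7 = -⅐*525/19 = -75/19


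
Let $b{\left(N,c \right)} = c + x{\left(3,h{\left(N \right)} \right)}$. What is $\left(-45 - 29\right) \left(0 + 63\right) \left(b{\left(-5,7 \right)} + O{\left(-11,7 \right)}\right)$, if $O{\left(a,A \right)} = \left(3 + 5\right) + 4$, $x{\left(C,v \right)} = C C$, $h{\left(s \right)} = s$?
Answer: $-130536$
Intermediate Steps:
$x{\left(C,v \right)} = C^{2}$
$b{\left(N,c \right)} = 9 + c$ ($b{\left(N,c \right)} = c + 3^{2} = c + 9 = 9 + c$)
$O{\left(a,A \right)} = 12$ ($O{\left(a,A \right)} = 8 + 4 = 12$)
$\left(-45 - 29\right) \left(0 + 63\right) \left(b{\left(-5,7 \right)} + O{\left(-11,7 \right)}\right) = \left(-45 - 29\right) \left(0 + 63\right) \left(\left(9 + 7\right) + 12\right) = \left(-74\right) 63 \left(16 + 12\right) = \left(-4662\right) 28 = -130536$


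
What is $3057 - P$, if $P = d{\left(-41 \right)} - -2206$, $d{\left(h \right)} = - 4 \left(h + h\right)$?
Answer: $523$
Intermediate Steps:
$d{\left(h \right)} = - 8 h$ ($d{\left(h \right)} = - 4 \cdot 2 h = - 8 h$)
$P = 2534$ ($P = \left(-8\right) \left(-41\right) - -2206 = 328 + 2206 = 2534$)
$3057 - P = 3057 - 2534 = 523$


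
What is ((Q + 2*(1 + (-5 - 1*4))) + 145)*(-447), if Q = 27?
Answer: -69732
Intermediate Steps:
((Q + 2*(1 + (-5 - 1*4))) + 145)*(-447) = ((27 + 2*(1 + (-5 - 1*4))) + 145)*(-447) = ((27 + 2*(1 + (-5 - 4))) + 145)*(-447) = ((27 + 2*(1 - 9)) + 145)*(-447) = ((27 + 2*(-8)) + 145)*(-447) = ((27 - 16) + 145)*(-447) = (11 + 145)*(-447) = 156*(-447) = -69732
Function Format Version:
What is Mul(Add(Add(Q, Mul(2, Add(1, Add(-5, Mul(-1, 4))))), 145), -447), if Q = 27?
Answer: -69732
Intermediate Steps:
Mul(Add(Add(Q, Mul(2, Add(1, Add(-5, Mul(-1, 4))))), 145), -447) = Mul(Add(Add(27, Mul(2, Add(1, Add(-5, Mul(-1, 4))))), 145), -447) = Mul(Add(Add(27, Mul(2, Add(1, Add(-5, -4)))), 145), -447) = Mul(Add(Add(27, Mul(2, Add(1, -9))), 145), -447) = Mul(Add(Add(27, Mul(2, -8)), 145), -447) = Mul(Add(Add(27, -16), 145), -447) = Mul(Add(11, 145), -447) = Mul(156, -447) = -69732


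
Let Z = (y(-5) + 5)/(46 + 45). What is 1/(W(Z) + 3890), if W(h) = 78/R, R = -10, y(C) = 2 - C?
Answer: 5/19411 ≈ 0.00025759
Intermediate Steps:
Z = 12/91 (Z = ((2 - 1*(-5)) + 5)/(46 + 45) = ((2 + 5) + 5)/91 = (7 + 5)*(1/91) = 12*(1/91) = 12/91 ≈ 0.13187)
W(h) = -39/5 (W(h) = 78/(-10) = 78*(-1/10) = -39/5)
1/(W(Z) + 3890) = 1/(-39/5 + 3890) = 1/(19411/5) = 5/19411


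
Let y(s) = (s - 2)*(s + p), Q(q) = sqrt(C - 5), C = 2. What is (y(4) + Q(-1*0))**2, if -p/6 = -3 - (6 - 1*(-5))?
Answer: (176 + I*sqrt(3))**2 ≈ 30973.0 + 609.68*I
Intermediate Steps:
p = 84 (p = -6*(-3 - (6 - 1*(-5))) = -6*(-3 - (6 + 5)) = -6*(-3 - 1*11) = -6*(-3 - 11) = -6*(-14) = 84)
Q(q) = I*sqrt(3) (Q(q) = sqrt(2 - 5) = sqrt(-3) = I*sqrt(3))
y(s) = (-2 + s)*(84 + s) (y(s) = (s - 2)*(s + 84) = (-2 + s)*(84 + s))
(y(4) + Q(-1*0))**2 = ((-168 + 4**2 + 82*4) + I*sqrt(3))**2 = ((-168 + 16 + 328) + I*sqrt(3))**2 = (176 + I*sqrt(3))**2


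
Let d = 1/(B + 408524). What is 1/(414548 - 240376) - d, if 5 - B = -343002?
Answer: 577359/130895657332 ≈ 4.4108e-6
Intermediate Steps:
B = 343007 (B = 5 - 1*(-343002) = 5 + 343002 = 343007)
d = 1/751531 (d = 1/(343007 + 408524) = 1/751531 ≈ 1.3306e-6)
1/(414548 - 240376) - d = 1/(414548 - 240376) - 1*1/751531 = 1/174172 - 1/751531 = 577359/130895657332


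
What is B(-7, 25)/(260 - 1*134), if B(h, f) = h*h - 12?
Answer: 37/126 ≈ 0.29365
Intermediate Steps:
B(h, f) = -12 + h² (B(h, f) = h² - 12 = -12 + h²)
B(-7, 25)/(260 - 1*134) = (-12 + (-7)²)/(260 - 1*134) = (-12 + 49)/(260 - 134) = 37/126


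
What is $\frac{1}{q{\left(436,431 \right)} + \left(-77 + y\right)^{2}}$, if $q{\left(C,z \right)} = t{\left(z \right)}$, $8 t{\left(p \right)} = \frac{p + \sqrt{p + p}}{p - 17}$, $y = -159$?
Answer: $\frac{203650003632}{11342517103843009} - \frac{1104 \sqrt{862}}{11342517103843009} \approx 1.7955 \cdot 10^{-5}$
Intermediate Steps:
$t{\left(p \right)} = \frac{p + \sqrt{2} \sqrt{p}}{8 \left(-17 + p\right)}$ ($t{\left(p \right)} = \frac{\left(p + \sqrt{p + p}\right) \frac{1}{p - 17}}{8} = \frac{\left(p + \sqrt{2 p}\right) \frac{1}{-17 + p}}{8} = \frac{\left(p + \sqrt{2} \sqrt{p}\right) \frac{1}{-17 + p}}{8} = \frac{\frac{1}{-17 + p} \left(p + \sqrt{2} \sqrt{p}\right)}{8} = \frac{p + \sqrt{2} \sqrt{p}}{8 \left(-17 + p\right)}$)
$q{\left(C,z \right)} = \frac{z + \sqrt{2} \sqrt{z}}{8 \left(-17 + z\right)}$
$\frac{1}{q{\left(436,431 \right)} + \left(-77 + y\right)^{2}} = \frac{1}{\frac{431 + \sqrt{2} \sqrt{431}}{8 \left(-17 + 431\right)} + \left(-77 - 159\right)^{2}} = \frac{1}{\frac{431 + \sqrt{862}}{8 \cdot 414} + \left(-236\right)^{2}} = \frac{1}{\frac{1}{8} \cdot \frac{1}{414} \left(431 + \sqrt{862}\right) + 55696} = \frac{1}{\left(\frac{431}{3312} + \frac{\sqrt{862}}{3312}\right) + 55696} = \frac{1}{\frac{184465583}{3312} + \frac{\sqrt{862}}{3312}}$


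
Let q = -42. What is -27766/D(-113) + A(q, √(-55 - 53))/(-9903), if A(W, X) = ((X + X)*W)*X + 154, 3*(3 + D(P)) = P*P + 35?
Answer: -314315588/42236295 ≈ -7.4418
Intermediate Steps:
D(P) = 26/3 + P²/3 (D(P) = -3 + (P*P + 35)/3 = -3 + (P² + 35)/3 = -3 + (35 + P²)/3 = -3 + (35/3 + P²/3) = 26/3 + P²/3)
A(W, X) = 154 + 2*W*X² (A(W, X) = ((2*X)*W)*X + 154 = (2*W*X)*X + 154 = 2*W*X² + 154 = 154 + 2*W*X²)
-27766/D(-113) + A(q, √(-55 - 53))/(-9903) = -27766/(26/3 + (⅓)*(-113)²) + (154 + 2*(-42)*(√(-55 - 53))²)/(-9903) = -27766/(26/3 + (⅓)*12769) + (154 + 2*(-42)*(√(-108))²)*(-1/9903) = -27766/(26/3 + 12769/3) + (154 + 2*(-42)*(6*I*√3)²)*(-1/9903) = -27766/4265 + (154 + 2*(-42)*(-108))*(-1/9903) = -27766*1/4265 + (154 + 9072)*(-1/9903) = -27766/4265 + 9226*(-1/9903) = -27766/4265 - 9226/9903 = -314315588/42236295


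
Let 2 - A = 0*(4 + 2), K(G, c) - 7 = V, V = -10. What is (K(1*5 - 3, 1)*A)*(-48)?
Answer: 288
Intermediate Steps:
K(G, c) = -3 (K(G, c) = 7 - 10 = -3)
A = 2 (A = 2 - 0*(4 + 2) = 2 - 0*6 = 2 - 1*0 = 2 + 0 = 2)
(K(1*5 - 3, 1)*A)*(-48) = -3*2*(-48) = -6*(-48) = 288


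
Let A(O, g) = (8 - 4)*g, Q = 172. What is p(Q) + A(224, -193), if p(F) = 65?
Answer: -707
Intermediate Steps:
A(O, g) = 4*g
p(Q) + A(224, -193) = 65 + 4*(-193) = 65 - 772 = -707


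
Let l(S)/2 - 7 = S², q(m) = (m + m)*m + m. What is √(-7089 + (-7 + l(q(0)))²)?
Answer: 8*I*√110 ≈ 83.905*I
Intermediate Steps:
q(m) = m + 2*m² (q(m) = (2*m)*m + m = 2*m² + m = m + 2*m²)
l(S) = 14 + 2*S²
√(-7089 + (-7 + l(q(0)))²) = √(-7089 + (-7 + (14 + 2*(0*(1 + 2*0))²))²) = √(-7089 + (-7 + (14 + 2*(0*(1 + 0))²))²) = √(-7089 + (-7 + (14 + 2*(0*1)²))²) = √(-7089 + (-7 + (14 + 2*0²))²) = √(-7089 + (-7 + (14 + 2*0))²) = √(-7089 + (-7 + (14 + 0))²) = √(-7089 + (-7 + 14)²) = √(-7089 + 7²) = √(-7089 + 49) = √(-7040) = 8*I*√110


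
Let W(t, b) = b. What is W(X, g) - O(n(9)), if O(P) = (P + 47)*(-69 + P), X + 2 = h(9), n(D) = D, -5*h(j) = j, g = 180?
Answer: 3540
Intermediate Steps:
h(j) = -j/5
X = -19/5 (X = -2 - ⅕*9 = -2 - 9/5 = -19/5 ≈ -3.8000)
O(P) = (-69 + P)*(47 + P) (O(P) = (47 + P)*(-69 + P) = (-69 + P)*(47 + P))
W(X, g) - O(n(9)) = 180 - (-3243 + 9² - 22*9) = 180 - (-3243 + 81 - 198) = 180 - 1*(-3360) = 180 + 3360 = 3540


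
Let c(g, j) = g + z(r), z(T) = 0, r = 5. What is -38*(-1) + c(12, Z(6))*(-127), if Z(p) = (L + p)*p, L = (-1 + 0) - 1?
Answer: -1486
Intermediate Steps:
L = -2 (L = -1 - 1 = -2)
Z(p) = p*(-2 + p) (Z(p) = (-2 + p)*p = p*(-2 + p))
c(g, j) = g (c(g, j) = g + 0 = g)
-38*(-1) + c(12, Z(6))*(-127) = -38*(-1) + 12*(-127) = 38 - 1524 = -1486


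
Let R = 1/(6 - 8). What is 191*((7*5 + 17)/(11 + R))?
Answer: 19864/21 ≈ 945.90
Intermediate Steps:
R = -½ (R = 1/(-2) = -½ ≈ -0.50000)
191*((7*5 + 17)/(11 + R)) = 191*((7*5 + 17)/(11 - ½)) = 191*((35 + 17)/(21/2)) = 191*(52*(2/21)) = 191*(104/21) = 19864/21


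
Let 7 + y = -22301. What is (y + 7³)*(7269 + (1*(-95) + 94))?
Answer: -159641620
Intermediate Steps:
y = -22308 (y = -7 - 22301 = -22308)
(y + 7³)*(7269 + (1*(-95) + 94)) = (-22308 + 7³)*(7269 + (1*(-95) + 94)) = (-22308 + 343)*(7269 + (-95 + 94)) = -21965*(7269 - 1) = -21965*7268 = -159641620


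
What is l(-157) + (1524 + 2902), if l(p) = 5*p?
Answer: 3641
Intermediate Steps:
l(-157) + (1524 + 2902) = 5*(-157) + (1524 + 2902) = -785 + 4426 = 3641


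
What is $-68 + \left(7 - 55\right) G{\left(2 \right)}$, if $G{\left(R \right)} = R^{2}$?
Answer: $-260$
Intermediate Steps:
$-68 + \left(7 - 55\right) G{\left(2 \right)} = -68 + \left(7 - 55\right) 2^{2} = -68 - 192 = -260$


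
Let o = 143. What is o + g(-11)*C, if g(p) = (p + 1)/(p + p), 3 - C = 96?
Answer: 1108/11 ≈ 100.73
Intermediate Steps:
C = -93 (C = 3 - 1*96 = 3 - 96 = -93)
g(p) = (1 + p)/(2*p) (g(p) = (1 + p)/((2*p)) = (1 + p)*(1/(2*p)) = (1 + p)/(2*p))
o + g(-11)*C = 143 + ((½)*(1 - 11)/(-11))*(-93) = 143 + ((½)*(-1/11)*(-10))*(-93) = 143 + (5/11)*(-93) = 143 - 465/11 = 1108/11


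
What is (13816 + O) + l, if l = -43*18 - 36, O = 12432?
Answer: 25438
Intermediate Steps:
l = -810 (l = -774 - 36 = -810)
(13816 + O) + l = (13816 + 12432) - 810 = 26248 - 810 = 25438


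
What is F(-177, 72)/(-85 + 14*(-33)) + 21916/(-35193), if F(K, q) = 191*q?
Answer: -495962188/19250571 ≈ -25.763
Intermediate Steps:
F(-177, 72)/(-85 + 14*(-33)) + 21916/(-35193) = (191*72)/(-85 + 14*(-33)) + 21916/(-35193) = 13752/(-85 - 462) + 21916*(-1/35193) = 13752/(-547) - 21916/35193 = 13752*(-1/547) - 21916/35193 = -13752/547 - 21916/35193 = -495962188/19250571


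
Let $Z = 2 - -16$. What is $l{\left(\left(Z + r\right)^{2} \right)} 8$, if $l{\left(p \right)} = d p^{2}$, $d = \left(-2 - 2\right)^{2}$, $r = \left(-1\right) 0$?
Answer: $13436928$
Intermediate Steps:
$Z = 18$ ($Z = 2 + 16 = 18$)
$r = 0$
$d = 16$ ($d = \left(-4\right)^{2} = 16$)
$l{\left(p \right)} = 16 p^{2}$
$l{\left(\left(Z + r\right)^{2} \right)} 8 = 16 \left(\left(18 + 0\right)^{2}\right)^{2} \cdot 8 = 16 \left(18^{2}\right)^{2} \cdot 8 = 16 \cdot 324^{2} \cdot 8 = 16 \cdot 104976 \cdot 8 = 1679616 \cdot 8 = 13436928$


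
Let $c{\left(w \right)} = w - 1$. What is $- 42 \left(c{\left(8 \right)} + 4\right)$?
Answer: $-462$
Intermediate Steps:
$c{\left(w \right)} = -1 + w$
$- 42 \left(c{\left(8 \right)} + 4\right) = - 42 \left(\left(-1 + 8\right) + 4\right) = - 42 \left(7 + 4\right) = \left(-42\right) 11 = -462$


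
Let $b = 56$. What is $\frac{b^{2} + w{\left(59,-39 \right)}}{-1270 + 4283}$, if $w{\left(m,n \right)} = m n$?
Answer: $\frac{835}{3013} \approx 0.27713$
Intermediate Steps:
$\frac{b^{2} + w{\left(59,-39 \right)}}{-1270 + 4283} = \frac{56^{2} + 59 \left(-39\right)}{-1270 + 4283} = \frac{3136 - 2301}{3013} = 835 \cdot \frac{1}{3013} = \frac{835}{3013}$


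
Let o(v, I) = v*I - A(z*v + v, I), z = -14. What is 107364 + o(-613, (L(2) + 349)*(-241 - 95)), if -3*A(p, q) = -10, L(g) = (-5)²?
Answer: 231418178/3 ≈ 7.7139e+7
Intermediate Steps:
L(g) = 25
A(p, q) = 10/3 (A(p, q) = -⅓*(-10) = 10/3)
o(v, I) = -10/3 + I*v (o(v, I) = v*I - 1*10/3 = I*v - 10/3 = -10/3 + I*v)
107364 + o(-613, (L(2) + 349)*(-241 - 95)) = 107364 + (-10/3 + ((25 + 349)*(-241 - 95))*(-613)) = 107364 + (-10/3 + (374*(-336))*(-613)) = 107364 + (-10/3 - 125664*(-613)) = 107364 + (-10/3 + 77032032) = 107364 + 231096086/3 = 231418178/3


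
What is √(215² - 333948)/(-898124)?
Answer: -I*√287723/898124 ≈ -0.00059724*I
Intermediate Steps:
√(215² - 333948)/(-898124) = √(46225 - 333948)*(-1/898124) = √(-287723)*(-1/898124) = (I*√287723)*(-1/898124) = -I*√287723/898124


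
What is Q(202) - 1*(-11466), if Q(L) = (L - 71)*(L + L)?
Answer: 64390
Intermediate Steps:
Q(L) = 2*L*(-71 + L) (Q(L) = (-71 + L)*(2*L) = 2*L*(-71 + L))
Q(202) - 1*(-11466) = 2*202*(-71 + 202) - 1*(-11466) = 2*202*131 + 11466 = 52924 + 11466 = 64390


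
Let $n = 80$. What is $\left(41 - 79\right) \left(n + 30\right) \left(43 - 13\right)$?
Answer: $-125400$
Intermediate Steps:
$\left(41 - 79\right) \left(n + 30\right) \left(43 - 13\right) = \left(41 - 79\right) \left(80 + 30\right) \left(43 - 13\right) = \left(-38\right) 110 \left(43 - 13\right) = \left(-4180\right) 30 = -125400$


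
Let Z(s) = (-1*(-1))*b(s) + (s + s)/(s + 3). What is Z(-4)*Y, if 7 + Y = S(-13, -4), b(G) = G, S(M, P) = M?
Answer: -80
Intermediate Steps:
Y = -20 (Y = -7 - 13 = -20)
Z(s) = s + 2*s/(3 + s) (Z(s) = (-1*(-1))*s + (s + s)/(s + 3) = 1*s + (2*s)/(3 + s) = s + 2*s/(3 + s))
Z(-4)*Y = -4*(5 - 4)/(3 - 4)*(-20) = -4*1/(-1)*(-20) = -4*(-1)*1*(-20) = 4*(-20) = -80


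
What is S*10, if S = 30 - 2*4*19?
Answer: -1220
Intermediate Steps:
S = -122 (S = 30 - 8*19 = 30 - 152 = -122)
S*10 = -122*10 = -1220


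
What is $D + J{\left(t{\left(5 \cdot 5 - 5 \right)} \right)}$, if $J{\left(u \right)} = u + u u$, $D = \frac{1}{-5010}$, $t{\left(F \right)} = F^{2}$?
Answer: $\frac{803603999}{5010} \approx 1.604 \cdot 10^{5}$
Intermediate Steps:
$D = - \frac{1}{5010} \approx -0.0001996$
$J{\left(u \right)} = u + u^{2}$
$D + J{\left(t{\left(5 \cdot 5 - 5 \right)} \right)} = - \frac{1}{5010} + \left(5 \cdot 5 - 5\right)^{2} \left(1 + \left(5 \cdot 5 - 5\right)^{2}\right) = - \frac{1}{5010} + \left(25 - 5\right)^{2} \left(1 + \left(25 - 5\right)^{2}\right) = - \frac{1}{5010} + 20^{2} \left(1 + 20^{2}\right) = - \frac{1}{5010} + 400 \left(1 + 400\right) = - \frac{1}{5010} + 400 \cdot 401 = - \frac{1}{5010} + 160400 = \frac{803603999}{5010}$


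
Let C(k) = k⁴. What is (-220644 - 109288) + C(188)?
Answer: 1248868404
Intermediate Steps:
(-220644 - 109288) + C(188) = (-220644 - 109288) + 188⁴ = -329932 + 1249198336 = 1248868404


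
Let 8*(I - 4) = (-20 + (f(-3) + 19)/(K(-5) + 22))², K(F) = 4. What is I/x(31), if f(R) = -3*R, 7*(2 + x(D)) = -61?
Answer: -115367/25350 ≈ -4.5510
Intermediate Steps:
x(D) = -75/7 (x(D) = -2 + (⅐)*(-61) = -2 - 61/7 = -75/7)
I = 16481/338 (I = 4 + (-20 + (-3*(-3) + 19)/(4 + 22))²/8 = 4 + (-20 + (9 + 19)/26)²/8 = 4 + (-20 + 28*(1/26))²/8 = 4 + (-20 + 14/13)²/8 = 4 + (-246/13)²/8 = 4 + (⅛)*(60516/169) = 4 + 15129/338 = 16481/338 ≈ 48.760)
I/x(31) = 16481/(338*(-75/7)) = (16481/338)*(-7/75) = -115367/25350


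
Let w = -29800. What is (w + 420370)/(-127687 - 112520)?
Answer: -130190/80069 ≈ -1.6260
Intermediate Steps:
(w + 420370)/(-127687 - 112520) = (-29800 + 420370)/(-127687 - 112520) = 390570/(-240207) = 390570*(-1/240207) = -130190/80069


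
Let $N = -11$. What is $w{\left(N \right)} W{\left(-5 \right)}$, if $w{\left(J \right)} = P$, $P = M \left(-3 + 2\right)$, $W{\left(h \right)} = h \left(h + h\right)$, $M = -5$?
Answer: $250$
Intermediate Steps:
$W{\left(h \right)} = 2 h^{2}$ ($W{\left(h \right)} = h 2 h = 2 h^{2}$)
$P = 5$ ($P = - 5 \left(-3 + 2\right) = \left(-5\right) \left(-1\right) = 5$)
$w{\left(J \right)} = 5$
$w{\left(N \right)} W{\left(-5 \right)} = 5 \cdot 2 \left(-5\right)^{2} = 5 \cdot 2 \cdot 25 = 5 \cdot 50 = 250$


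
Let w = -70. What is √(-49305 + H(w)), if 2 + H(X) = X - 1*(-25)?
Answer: 2*I*√12338 ≈ 222.15*I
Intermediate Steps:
H(X) = 23 + X (H(X) = -2 + (X - 1*(-25)) = -2 + (X + 25) = -2 + (25 + X) = 23 + X)
√(-49305 + H(w)) = √(-49305 + (23 - 70)) = √(-49305 - 47) = √(-49352) = 2*I*√12338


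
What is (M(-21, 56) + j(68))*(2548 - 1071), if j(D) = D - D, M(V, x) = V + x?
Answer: 51695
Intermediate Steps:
j(D) = 0
(M(-21, 56) + j(68))*(2548 - 1071) = ((-21 + 56) + 0)*(2548 - 1071) = (35 + 0)*1477 = 35*1477 = 51695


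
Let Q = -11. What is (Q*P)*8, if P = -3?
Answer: 264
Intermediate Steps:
(Q*P)*8 = -11*(-3)*8 = 33*8 = 264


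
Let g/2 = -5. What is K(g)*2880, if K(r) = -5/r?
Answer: 1440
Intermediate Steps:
g = -10 (g = 2*(-5) = -10)
K(g)*2880 = -5/(-10)*2880 = -5*(-⅒)*2880 = (½)*2880 = 1440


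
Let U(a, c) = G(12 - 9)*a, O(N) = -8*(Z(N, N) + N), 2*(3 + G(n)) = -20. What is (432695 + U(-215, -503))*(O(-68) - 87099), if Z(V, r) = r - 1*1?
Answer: -37453446470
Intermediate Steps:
Z(V, r) = -1 + r (Z(V, r) = r - 1 = -1 + r)
G(n) = -13 (G(n) = -3 + (½)*(-20) = -3 - 10 = -13)
O(N) = 8 - 16*N (O(N) = -8*((-1 + N) + N) = -8*(-1 + 2*N) = 8 - 16*N)
U(a, c) = -13*a
(432695 + U(-215, -503))*(O(-68) - 87099) = (432695 - 13*(-215))*((8 - 16*(-68)) - 87099) = (432695 + 2795)*((8 + 1088) - 87099) = 435490*(1096 - 87099) = 435490*(-86003) = -37453446470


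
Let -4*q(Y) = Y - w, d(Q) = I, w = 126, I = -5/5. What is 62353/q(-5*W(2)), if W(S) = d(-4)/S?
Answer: 498824/247 ≈ 2019.5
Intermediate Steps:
I = -1 (I = -5*⅕ = -1)
d(Q) = -1
W(S) = -1/S
q(Y) = 63/2 - Y/4 (q(Y) = -(Y - 1*126)/4 = -(Y - 126)/4 = -(-126 + Y)/4 = 63/2 - Y/4)
62353/q(-5*W(2)) = 62353/(63/2 - (-5)*(-1/2)/4) = 62353/(63/2 - (-5)*(-1*½)/4) = 62353/(63/2 - (-5)*(-1)/(4*2)) = 62353/(63/2 - ¼*5/2) = 62353/(63/2 - 5/8) = 62353/(247/8) = 62353*(8/247) = 498824/247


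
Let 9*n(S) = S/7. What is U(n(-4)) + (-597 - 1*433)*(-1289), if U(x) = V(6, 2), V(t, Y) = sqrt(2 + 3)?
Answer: 1327670 + sqrt(5) ≈ 1.3277e+6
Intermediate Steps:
n(S) = S/63 (n(S) = (S/7)/9 = S/63)
V(t, Y) = sqrt(5)
U(x) = sqrt(5)
U(n(-4)) + (-597 - 1*433)*(-1289) = sqrt(5) + (-597 - 1*433)*(-1289) = sqrt(5) + (-597 - 433)*(-1289) = sqrt(5) - 1030*(-1289) = sqrt(5) + 1327670 = 1327670 + sqrt(5)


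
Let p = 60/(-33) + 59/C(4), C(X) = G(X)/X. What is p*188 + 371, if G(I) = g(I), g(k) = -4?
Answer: -121691/11 ≈ -11063.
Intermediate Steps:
G(I) = -4
C(X) = -4/X
p = -669/11 (p = 60/(-33) + 59/((-4/4)) = 60*(-1/33) + 59/((-4*¼)) = -20/11 + 59/(-1) = -20/11 + 59*(-1) = -20/11 - 59 = -669/11 ≈ -60.818)
p*188 + 371 = -669/11*188 + 371 = -125772/11 + 371 = -121691/11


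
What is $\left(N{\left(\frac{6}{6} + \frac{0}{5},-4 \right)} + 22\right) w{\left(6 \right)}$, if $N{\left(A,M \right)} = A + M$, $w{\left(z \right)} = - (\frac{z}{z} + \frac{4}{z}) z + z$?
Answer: $-76$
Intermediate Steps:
$w{\left(z \right)} = z + z \left(-1 - \frac{4}{z}\right)$ ($w{\left(z \right)} = - (1 + \frac{4}{z}) z + z = \left(-1 - \frac{4}{z}\right) z + z = z \left(-1 - \frac{4}{z}\right) + z = z + z \left(-1 - \frac{4}{z}\right)$)
$\left(N{\left(\frac{6}{6} + \frac{0}{5},-4 \right)} + 22\right) w{\left(6 \right)} = \left(\left(\left(\frac{6}{6} + \frac{0}{5}\right) - 4\right) + 22\right) \left(-4\right) = \left(\left(\left(6 \cdot \frac{1}{6} + 0 \cdot \frac{1}{5}\right) - 4\right) + 22\right) \left(-4\right) = \left(\left(\left(1 + 0\right) - 4\right) + 22\right) \left(-4\right) = \left(\left(1 - 4\right) + 22\right) \left(-4\right) = \left(-3 + 22\right) \left(-4\right) = 19 \left(-4\right) = -76$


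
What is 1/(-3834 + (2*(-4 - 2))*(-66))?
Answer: -1/3042 ≈ -0.00032873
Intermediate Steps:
1/(-3834 + (2*(-4 - 2))*(-66)) = 1/(-3834 + (2*(-6))*(-66)) = 1/(-3834 - 12*(-66)) = 1/(-3834 + 792) = 1/(-3042) = -1/3042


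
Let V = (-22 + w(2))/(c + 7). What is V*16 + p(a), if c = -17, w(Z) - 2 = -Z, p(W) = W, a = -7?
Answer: 141/5 ≈ 28.200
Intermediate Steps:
w(Z) = 2 - Z
V = 11/5 (V = (-22 + (2 - 1*2))/(-17 + 7) = (-22 + (2 - 2))/(-10) = (-22 + 0)*(-⅒) = -22*(-⅒) = 11/5 ≈ 2.2000)
V*16 + p(a) = (11/5)*16 - 7 = 176/5 - 7 = 141/5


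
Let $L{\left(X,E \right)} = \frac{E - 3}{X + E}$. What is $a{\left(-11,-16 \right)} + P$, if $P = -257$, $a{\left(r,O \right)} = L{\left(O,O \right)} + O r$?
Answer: $- \frac{2573}{32} \approx -80.406$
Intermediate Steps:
$L{\left(X,E \right)} = \frac{-3 + E}{E + X}$
$a{\left(r,O \right)} = O r + \frac{-3 + O}{2 O}$ ($a{\left(r,O \right)} = \frac{-3 + O}{O + O} + O r = \frac{-3 + O}{2 O} + O r = O r + \frac{-3 + O}{2 O}$)
$a{\left(-11,-16 \right)} + P = \left(\frac{1}{2} - \frac{3}{2 \left(-16\right)} - -176\right) - 257 = \left(\frac{1}{2} - - \frac{3}{32} + 176\right) - 257 = \left(\frac{1}{2} + \frac{3}{32} + 176\right) - 257 = \frac{5651}{32} - 257 = - \frac{2573}{32}$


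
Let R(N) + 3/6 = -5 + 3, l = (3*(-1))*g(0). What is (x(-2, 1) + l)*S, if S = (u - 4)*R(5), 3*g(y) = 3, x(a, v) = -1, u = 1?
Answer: -30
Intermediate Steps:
g(y) = 1 (g(y) = (⅓)*3 = 1)
l = -3 (l = (3*(-1))*1 = -3*1 = -3)
R(N) = -5/2 (R(N) = -½ + (-5 + 3) = -½ - 2 = -5/2)
S = 15/2 (S = (1 - 4)*(-5/2) = -3*(-5/2) = 15/2 ≈ 7.5000)
(x(-2, 1) + l)*S = (-1 - 3)*(15/2) = -4*15/2 = -30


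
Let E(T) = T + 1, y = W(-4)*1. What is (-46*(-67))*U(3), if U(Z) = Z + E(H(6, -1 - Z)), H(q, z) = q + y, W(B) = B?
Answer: 18492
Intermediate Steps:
y = -4 (y = -4*1 = -4)
H(q, z) = -4 + q (H(q, z) = q - 4 = -4 + q)
E(T) = 1 + T
U(Z) = 3 + Z (U(Z) = Z + (1 + (-4 + 6)) = Z + (1 + 2) = Z + 3 = 3 + Z)
(-46*(-67))*U(3) = (-46*(-67))*(3 + 3) = 3082*6 = 18492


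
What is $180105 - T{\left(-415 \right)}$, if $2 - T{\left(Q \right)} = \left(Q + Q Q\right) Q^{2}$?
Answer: $29590157353$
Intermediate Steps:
$T{\left(Q \right)} = 2 - Q^{2} \left(Q + Q^{2}\right)$ ($T{\left(Q \right)} = 2 - \left(Q + Q Q\right) Q^{2} = 2 - \left(Q + Q^{2}\right) Q^{2} = 2 - Q^{2} \left(Q + Q^{2}\right)$)
$180105 - T{\left(-415 \right)} = 180105 - \left(2 - \left(-415\right)^{3} - \left(-415\right)^{4}\right) = 180105 - \left(2 - -71473375 - 29661450625\right) = 180105 - \left(2 + 71473375 - 29661450625\right) = 180105 - -29589977248 = 180105 + 29589977248 = 29590157353$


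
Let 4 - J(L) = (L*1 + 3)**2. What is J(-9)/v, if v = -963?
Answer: 32/963 ≈ 0.033229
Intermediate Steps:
J(L) = 4 - (3 + L)**2 (J(L) = 4 - (L*1 + 3)**2 = 4 - (L + 3)**2 = 4 - (3 + L)**2)
J(-9)/v = (4 - (3 - 9)**2)/(-963) = (4 - 1*(-6)**2)*(-1/963) = (4 - 1*36)*(-1/963) = (4 - 36)*(-1/963) = -32*(-1/963) = 32/963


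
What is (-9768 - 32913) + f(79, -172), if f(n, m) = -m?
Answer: -42509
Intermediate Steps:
(-9768 - 32913) + f(79, -172) = (-9768 - 32913) - 1*(-172) = -42681 + 172 = -42509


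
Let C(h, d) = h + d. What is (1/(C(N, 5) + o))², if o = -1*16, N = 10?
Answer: 1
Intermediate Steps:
C(h, d) = d + h
o = -16
(1/(C(N, 5) + o))² = (1/((5 + 10) - 16))² = (1/(15 - 16))² = (1/(-1))² = (-1)² = 1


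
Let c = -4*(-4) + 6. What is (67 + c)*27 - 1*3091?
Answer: -688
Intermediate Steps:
c = 22 (c = 16 + 6 = 22)
(67 + c)*27 - 1*3091 = (67 + 22)*27 - 1*3091 = 89*27 - 3091 = 2403 - 3091 = -688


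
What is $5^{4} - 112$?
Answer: $513$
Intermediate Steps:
$5^{4} - 112 = 625 - 112 = 513$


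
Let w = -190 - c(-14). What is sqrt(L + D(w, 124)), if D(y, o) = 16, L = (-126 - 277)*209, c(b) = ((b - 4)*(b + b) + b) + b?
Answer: I*sqrt(84211) ≈ 290.19*I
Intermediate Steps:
c(b) = 2*b + 2*b*(-4 + b) (c(b) = ((-4 + b)*(2*b) + b) + b = (2*b*(-4 + b) + b) + b = (b + 2*b*(-4 + b)) + b = 2*b + 2*b*(-4 + b))
L = -84227 (L = -403*209 = -84227)
w = -666 (w = -190 - 2*(-14)*(-3 - 14) = -190 - 2*(-14)*(-17) = -190 - 1*476 = -190 - 476 = -666)
sqrt(L + D(w, 124)) = sqrt(-84227 + 16) = sqrt(-84211) = I*sqrt(84211)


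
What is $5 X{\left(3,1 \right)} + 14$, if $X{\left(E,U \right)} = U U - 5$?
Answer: $-6$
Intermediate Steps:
$X{\left(E,U \right)} = -5 + U^{2}$ ($X{\left(E,U \right)} = U^{2} - 5 = -5 + U^{2}$)
$5 X{\left(3,1 \right)} + 14 = 5 \left(-5 + 1^{2}\right) + 14 = 5 \left(-5 + 1\right) + 14 = 5 \left(-4\right) + 14 = -20 + 14 = -6$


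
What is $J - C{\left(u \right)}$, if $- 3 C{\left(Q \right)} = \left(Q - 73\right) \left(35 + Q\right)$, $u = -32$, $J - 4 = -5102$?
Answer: $-5203$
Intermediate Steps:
$J = -5098$ ($J = 4 - 5102 = -5098$)
$C{\left(Q \right)} = - \frac{\left(-73 + Q\right) \left(35 + Q\right)}{3}$ ($C{\left(Q \right)} = - \frac{\left(Q - 73\right) \left(35 + Q\right)}{3} = - \frac{\left(-73 + Q\right) \left(35 + Q\right)}{3}$)
$J - C{\left(u \right)} = -5098 - \left(\frac{2555}{3} - \frac{\left(-32\right)^{2}}{3} + \frac{38}{3} \left(-32\right)\right) = -5098 - \left(\frac{2555}{3} - \frac{1024}{3} - \frac{1216}{3}\right) = -5098 - 105 = -5203$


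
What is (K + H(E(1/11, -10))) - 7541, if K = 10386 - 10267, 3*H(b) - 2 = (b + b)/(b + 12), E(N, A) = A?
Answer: -22274/3 ≈ -7424.7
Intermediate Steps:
H(b) = 2/3 + 2*b/(3*(12 + b)) (H(b) = 2/3 + ((b + b)/(b + 12))/3 = 2/3 + ((2*b)/(12 + b))/3 = 2/3 + (2*b/(12 + b))/3 = 2/3 + 2*b/(3*(12 + b)))
K = 119
(K + H(E(1/11, -10))) - 7541 = (119 + 4*(6 - 10)/(3*(12 - 10))) - 7541 = (119 + (4/3)*(-4)/2) - 7541 = (119 + (4/3)*(1/2)*(-4)) - 7541 = (119 - 8/3) - 7541 = 349/3 - 7541 = -22274/3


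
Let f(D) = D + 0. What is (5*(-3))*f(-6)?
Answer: 90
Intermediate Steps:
f(D) = D
(5*(-3))*f(-6) = (5*(-3))*(-6) = -15*(-6) = 90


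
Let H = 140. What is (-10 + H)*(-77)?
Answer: -10010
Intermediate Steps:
(-10 + H)*(-77) = (-10 + 140)*(-77) = 130*(-77) = -10010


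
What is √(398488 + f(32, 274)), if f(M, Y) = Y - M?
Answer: √398730 ≈ 631.45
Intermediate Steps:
√(398488 + f(32, 274)) = √(398488 + (274 - 1*32)) = √(398488 + (274 - 32)) = √(398488 + 242) = √398730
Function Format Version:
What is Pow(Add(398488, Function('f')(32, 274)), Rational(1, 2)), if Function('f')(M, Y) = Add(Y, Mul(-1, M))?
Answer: Pow(398730, Rational(1, 2)) ≈ 631.45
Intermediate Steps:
Pow(Add(398488, Function('f')(32, 274)), Rational(1, 2)) = Pow(Add(398488, Add(274, Mul(-1, 32))), Rational(1, 2)) = Pow(Add(398488, Add(274, -32)), Rational(1, 2)) = Pow(Add(398488, 242), Rational(1, 2)) = Pow(398730, Rational(1, 2))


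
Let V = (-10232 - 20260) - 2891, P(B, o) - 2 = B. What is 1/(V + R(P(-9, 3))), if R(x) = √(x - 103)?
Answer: -33383/1114424799 - I*√110/1114424799 ≈ -2.9955e-5 - 9.4112e-9*I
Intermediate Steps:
P(B, o) = 2 + B
R(x) = √(-103 + x)
V = -33383 (V = -30492 - 2891 = -33383)
1/(V + R(P(-9, 3))) = 1/(-33383 + √(-103 + (2 - 9))) = 1/(-33383 + √(-103 - 7)) = 1/(-33383 + √(-110)) = 1/(-33383 + I*√110)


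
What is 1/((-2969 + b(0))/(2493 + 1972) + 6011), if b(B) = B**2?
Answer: 4465/26836146 ≈ 0.00016638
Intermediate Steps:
1/((-2969 + b(0))/(2493 + 1972) + 6011) = 1/((-2969 + 0**2)/(2493 + 1972) + 6011) = 1/((-2969 + 0)/4465 + 6011) = 1/(-2969*1/4465 + 6011) = 1/(-2969/4465 + 6011) = 1/(26836146/4465) = 4465/26836146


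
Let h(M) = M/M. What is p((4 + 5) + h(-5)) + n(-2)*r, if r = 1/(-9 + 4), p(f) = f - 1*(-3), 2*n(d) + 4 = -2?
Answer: 68/5 ≈ 13.600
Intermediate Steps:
h(M) = 1
n(d) = -3 (n(d) = -2 + (½)*(-2) = -2 - 1 = -3)
p(f) = 3 + f (p(f) = f + 3 = 3 + f)
r = -⅕ (r = 1/(-5) = -⅕ ≈ -0.20000)
p((4 + 5) + h(-5)) + n(-2)*r = (3 + ((4 + 5) + 1)) - 3*(-⅕) = (3 + (9 + 1)) + ⅗ = (3 + 10) + ⅗ = 13 + ⅗ = 68/5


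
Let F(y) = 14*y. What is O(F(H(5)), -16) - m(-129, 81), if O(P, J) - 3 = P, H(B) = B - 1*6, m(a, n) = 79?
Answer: -90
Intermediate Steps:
H(B) = -6 + B (H(B) = B - 6 = -6 + B)
O(P, J) = 3 + P
O(F(H(5)), -16) - m(-129, 81) = (3 + 14*(-6 + 5)) - 1*79 = (3 + 14*(-1)) - 79 = (3 - 14) - 79 = -11 - 79 = -90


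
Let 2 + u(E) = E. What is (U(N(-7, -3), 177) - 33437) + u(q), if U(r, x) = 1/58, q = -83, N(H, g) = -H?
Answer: -1944275/58 ≈ -33522.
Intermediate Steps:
U(r, x) = 1/58
u(E) = -2 + E
(U(N(-7, -3), 177) - 33437) + u(q) = (1/58 - 33437) + (-2 - 83) = -1939345/58 - 85 = -1944275/58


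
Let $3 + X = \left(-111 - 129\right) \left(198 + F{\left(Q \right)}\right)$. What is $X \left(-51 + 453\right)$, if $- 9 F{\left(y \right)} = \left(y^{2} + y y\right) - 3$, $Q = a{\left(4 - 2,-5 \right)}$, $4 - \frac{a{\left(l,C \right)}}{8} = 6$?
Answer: $-13647766$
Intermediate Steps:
$a{\left(l,C \right)} = -16$ ($a{\left(l,C \right)} = 32 - 48 = -16$)
$Q = -16$
$F{\left(y \right)} = \frac{1}{3} - \frac{2 y^{2}}{9}$ ($F{\left(y \right)} = - \frac{\left(y^{2} + y y\right) - 3}{9} = - \frac{\left(y^{2} + y^{2}\right) - 3}{9} = - \frac{2 y^{2} - 3}{9} = - \frac{-3 + 2 y^{2}}{9} = \frac{1}{3} - \frac{2 y^{2}}{9}$)
$X = - \frac{101849}{3}$ ($X = -3 + \left(-111 - 129\right) \left(198 + \left(\frac{1}{3} - \frac{2 \left(-16\right)^{2}}{9}\right)\right) = -3 - 240 \left(198 + \left(\frac{1}{3} - \frac{512}{9}\right)\right) = -3 - 240 \left(198 - \frac{509}{9}\right) = -3 - \frac{101840}{3} = - \frac{101849}{3} \approx -33950.0$)
$X \left(-51 + 453\right) = - \frac{101849 \left(-51 + 453\right)}{3} = \left(- \frac{101849}{3}\right) 402 = -13647766$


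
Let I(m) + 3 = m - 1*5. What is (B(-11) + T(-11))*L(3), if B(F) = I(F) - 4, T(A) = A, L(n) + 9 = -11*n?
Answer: 1428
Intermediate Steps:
L(n) = -9 - 11*n
I(m) = -8 + m (I(m) = -3 + (m - 1*5) = -3 + (m - 5) = -3 + (-5 + m) = -8 + m)
B(F) = -12 + F (B(F) = (-8 + F) - 4 = -12 + F)
(B(-11) + T(-11))*L(3) = ((-12 - 11) - 11)*(-9 - 11*3) = (-23 - 11)*(-9 - 33) = -34*(-42) = 1428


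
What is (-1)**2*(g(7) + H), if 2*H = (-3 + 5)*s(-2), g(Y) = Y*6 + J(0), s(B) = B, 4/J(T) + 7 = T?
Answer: 276/7 ≈ 39.429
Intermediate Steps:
J(T) = 4/(-7 + T)
g(Y) = -4/7 + 6*Y (g(Y) = Y*6 + 4/(-7 + 0) = 6*Y + 4/(-7) = 6*Y + 4*(-1/7) = 6*Y - 4/7 = -4/7 + 6*Y)
H = -2 (H = ((-3 + 5)*(-2))/2 = (2*(-2))/2 = (1/2)*(-4) = -2)
(-1)**2*(g(7) + H) = (-1)**2*((-4/7 + 6*7) - 2) = 1*((-4/7 + 42) - 2) = 1*(290/7 - 2) = 1*(276/7) = 276/7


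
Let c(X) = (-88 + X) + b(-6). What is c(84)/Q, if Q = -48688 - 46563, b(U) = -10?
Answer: 14/95251 ≈ 0.00014698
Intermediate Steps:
Q = -95251
c(X) = -98 + X (c(X) = (-88 + X) - 10 = -98 + X)
c(84)/Q = (-98 + 84)/(-95251) = -14*(-1/95251) = 14/95251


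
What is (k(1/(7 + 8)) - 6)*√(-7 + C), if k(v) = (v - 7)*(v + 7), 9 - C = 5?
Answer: -12374*I*√3/225 ≈ -95.255*I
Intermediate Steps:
C = 4 (C = 9 - 1*5 = 9 - 5 = 4)
k(v) = (-7 + v)*(7 + v)
(k(1/(7 + 8)) - 6)*√(-7 + C) = ((-49 + (1/(7 + 8))²) - 6)*√(-7 + 4) = ((-49 + (1/15)²) - 6)*√(-3) = ((-49 + (1/15)²) - 6)*(I*√3) = ((-49 + 1/225) - 6)*(I*√3) = (-11024/225 - 6)*(I*√3) = -12374*I*√3/225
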